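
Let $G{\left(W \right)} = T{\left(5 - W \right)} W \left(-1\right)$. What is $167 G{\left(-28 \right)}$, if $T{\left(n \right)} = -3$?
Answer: $-14028$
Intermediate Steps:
$G{\left(W \right)} = 3 W$ ($G{\left(W \right)} = - 3 W \left(-1\right) = 3 W$)
$167 G{\left(-28 \right)} = 167 \cdot 3 \left(-28\right) = 167 \left(-84\right) = -14028$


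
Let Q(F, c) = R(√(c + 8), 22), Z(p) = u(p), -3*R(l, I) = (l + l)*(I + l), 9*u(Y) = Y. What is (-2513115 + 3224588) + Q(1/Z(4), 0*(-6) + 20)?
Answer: 2134363/3 - 88*√7/3 ≈ 7.1138e+5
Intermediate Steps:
u(Y) = Y/9
R(l, I) = -2*l*(I + l)/3 (R(l, I) = -(l + l)*(I + l)/3 = -2*l*(I + l)/3)
Z(p) = p/9
Q(F, c) = -2*√(8 + c)*(22 + √(8 + c))/3 (Q(F, c) = -2*√(c + 8)*(22 + √(c + 8))/3 = -2*√(8 + c)*(22 + √(8 + c))/3)
(-2513115 + 3224588) + Q(1/Z(4), 0*(-6) + 20) = (-2513115 + 3224588) + (-16/3 - 44*√(8 + (0*(-6) + 20))/3 - 2*(0*(-6) + 20)/3) = 711473 + (-16/3 - 44*√(8 + (0 + 20))/3 - 2*(0 + 20)/3) = 711473 + (-16/3 - 44*√(8 + 20)/3 - ⅔*20) = 711473 + (-16/3 - 88*√7/3 - 40/3) = 711473 + (-56/3 - 88*√7/3) = 2134363/3 - 88*√7/3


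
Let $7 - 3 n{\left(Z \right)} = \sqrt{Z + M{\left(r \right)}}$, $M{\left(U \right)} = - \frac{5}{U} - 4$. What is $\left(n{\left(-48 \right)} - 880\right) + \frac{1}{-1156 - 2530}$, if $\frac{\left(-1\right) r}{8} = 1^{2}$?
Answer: $- \frac{9705241}{11058} - \frac{i \sqrt{822}}{12} \approx -877.67 - 2.3892 i$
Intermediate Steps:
$r = -8$ ($r = - 8 \cdot 1^{2} = \left(-8\right) 1 = -8$)
$M{\left(U \right)} = -4 - \frac{5}{U}$
$n{\left(Z \right)} = \frac{7}{3} - \frac{\sqrt{- \frac{27}{8} + Z}}{3}$ ($n{\left(Z \right)} = \frac{7}{3} - \frac{\sqrt{Z - \left(4 + \frac{5}{-8}\right)}}{3} = \frac{7}{3} - \frac{\sqrt{Z - \frac{27}{8}}}{3} = \frac{7}{3} - \frac{\sqrt{- \frac{27}{8} + Z}}{3}$)
$\left(n{\left(-48 \right)} - 880\right) + \frac{1}{-1156 - 2530} = \left(\left(\frac{7}{3} - \frac{\sqrt{-54 + 16 \left(-48\right)}}{12}\right) - 880\right) + \frac{1}{-1156 - 2530} = \left(\left(\frac{7}{3} - \frac{\sqrt{-54 - 768}}{12}\right) - 880\right) + \frac{1}{-3686} = \left(\left(\frac{7}{3} - \frac{\sqrt{-822}}{12}\right) - 880\right) - \frac{1}{3686} = \left(\left(\frac{7}{3} - \frac{i \sqrt{822}}{12}\right) - 880\right) - \frac{1}{3686} = \left(- \frac{2633}{3} - \frac{i \sqrt{822}}{12}\right) - \frac{1}{3686} = - \frac{9705241}{11058} - \frac{i \sqrt{822}}{12}$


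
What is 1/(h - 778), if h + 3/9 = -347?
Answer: -3/3376 ≈ -0.00088863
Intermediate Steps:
h = -1042/3 (h = -⅓ - 347 = -1042/3 ≈ -347.33)
1/(h - 778) = 1/(-1042/3 - 778) = 1/(-3376/3) = -3/3376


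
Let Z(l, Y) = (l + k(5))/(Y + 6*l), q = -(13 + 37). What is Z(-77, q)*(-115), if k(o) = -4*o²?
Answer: -20355/512 ≈ -39.756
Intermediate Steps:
q = -50 (q = -1*50 = -50)
Z(l, Y) = (-100 + l)/(Y + 6*l) (Z(l, Y) = (l - 4*5²)/(Y + 6*l) = (l - 4*25)/(Y + 6*l) = (l - 100)/(Y + 6*l) = (-100 + l)/(Y + 6*l))
Z(-77, q)*(-115) = ((-100 - 77)/(-50 + 6*(-77)))*(-115) = (-177/(-50 - 462))*(-115) = (-177/(-512))*(-115) = -1/512*(-177)*(-115) = (177/512)*(-115) = -20355/512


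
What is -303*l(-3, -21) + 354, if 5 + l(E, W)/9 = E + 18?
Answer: -26916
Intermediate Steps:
l(E, W) = 117 + 9*E (l(E, W) = -45 + 9*(E + 18) = -45 + 9*(18 + E) = -45 + (162 + 9*E) = 117 + 9*E)
-303*l(-3, -21) + 354 = -303*(117 + 9*(-3)) + 354 = -303*(117 - 27) + 354 = -303*90 + 354 = -27270 + 354 = -26916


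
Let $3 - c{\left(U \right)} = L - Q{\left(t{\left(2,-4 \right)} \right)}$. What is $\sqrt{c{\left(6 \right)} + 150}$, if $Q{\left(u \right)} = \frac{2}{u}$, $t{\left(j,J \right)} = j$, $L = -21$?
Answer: $5 \sqrt{7} \approx 13.229$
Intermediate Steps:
$c{\left(U \right)} = 25$ ($c{\left(U \right)} = 3 - \left(-21 - \frac{2}{2}\right) = 3 - \left(-21 - 2 \cdot \frac{1}{2}\right) = 3 - \left(-21 - 1\right) = 3 - -22 = 3 + 22 = 25$)
$\sqrt{c{\left(6 \right)} + 150} = \sqrt{25 + 150} = \sqrt{175} = 5 \sqrt{7}$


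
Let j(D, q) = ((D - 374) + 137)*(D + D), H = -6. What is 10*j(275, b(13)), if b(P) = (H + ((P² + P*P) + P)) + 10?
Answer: 209000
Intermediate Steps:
b(P) = 4 + P + 2*P² (b(P) = (-6 + ((P² + P*P) + P)) + 10 = (-6 + ((P² + P²) + P)) + 10 = (-6 + (2*P² + P)) + 10 = (-6 + (P + 2*P²)) + 10 = (-6 + P + 2*P²) + 10 = 4 + P + 2*P²)
j(D, q) = 2*D*(-237 + D) (j(D, q) = ((-374 + D) + 137)*(2*D) = (-237 + D)*(2*D) = 2*D*(-237 + D))
10*j(275, b(13)) = 10*(2*275*(-237 + 275)) = 10*(2*275*38) = 10*20900 = 209000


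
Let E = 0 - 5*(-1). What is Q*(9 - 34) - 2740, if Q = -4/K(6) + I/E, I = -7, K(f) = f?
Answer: -8065/3 ≈ -2688.3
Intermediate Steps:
E = 5 (E = 0 + 5 = 5)
Q = -31/15 (Q = -4/6 - 7/5 = -4*⅙ - 7*⅕ = -⅔ - 7/5 = -31/15 ≈ -2.0667)
Q*(9 - 34) - 2740 = -31*(9 - 34)/15 - 2740 = -31/15*(-25) - 2740 = 155/3 - 2740 = -8065/3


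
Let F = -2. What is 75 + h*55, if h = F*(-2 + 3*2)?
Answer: -365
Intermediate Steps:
h = -8 (h = -2*(-2 + 3*2) = -2*(-2 + 6) = -2*4 = -8)
75 + h*55 = 75 - 8*55 = 75 - 440 = -365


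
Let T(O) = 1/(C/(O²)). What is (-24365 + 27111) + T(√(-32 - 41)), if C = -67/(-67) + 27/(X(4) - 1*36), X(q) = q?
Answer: 11394/5 ≈ 2278.8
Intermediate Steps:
C = 5/32 (C = -67/(-67) + 27/(4 - 1*36) = -67*(-1/67) + 27/(4 - 36) = 1 + 27/(-32) = 1 + 27*(-1/32) = 1 - 27/32 = 5/32 ≈ 0.15625)
T(O) = 32*O²/5 (T(O) = 1/(5/(32*(O²))) = 1/(5/(32*O²)) = 32*O²/5)
(-24365 + 27111) + T(√(-32 - 41)) = (-24365 + 27111) + 32*(√(-32 - 41))²/5 = 2746 + 32*(√(-73))²/5 = 2746 + 32*(I*√73)²/5 = 2746 + (32/5)*(-73) = 2746 - 2336/5 = 11394/5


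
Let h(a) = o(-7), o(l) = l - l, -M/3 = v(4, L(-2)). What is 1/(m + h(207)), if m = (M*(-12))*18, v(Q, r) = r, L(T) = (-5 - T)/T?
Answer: 1/972 ≈ 0.0010288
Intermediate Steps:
L(T) = (-5 - T)/T
M = -9/2 (M = -3*(-5 - 1*(-2))/(-2) = -(-3)*(-5 + 2)/2 = -(-3)*(-3)/2 = -3*3/2 = -9/2 ≈ -4.5000)
o(l) = 0
h(a) = 0
m = 972 (m = -9/2*(-12)*18 = 54*18 = 972)
1/(m + h(207)) = 1/(972 + 0) = 1/972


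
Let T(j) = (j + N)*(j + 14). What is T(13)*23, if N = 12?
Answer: 15525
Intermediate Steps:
T(j) = (12 + j)*(14 + j) (T(j) = (j + 12)*(j + 14) = (12 + j)*(14 + j))
T(13)*23 = (168 + 13² + 26*13)*23 = (168 + 169 + 338)*23 = 675*23 = 15525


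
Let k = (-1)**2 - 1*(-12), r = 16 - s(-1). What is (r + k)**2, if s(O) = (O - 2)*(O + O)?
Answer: 529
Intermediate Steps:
s(O) = 2*O*(-2 + O) (s(O) = (-2 + O)*(2*O) = 2*O*(-2 + O))
r = 10 (r = 16 - 2*(-1)*(-2 - 1) = 16 - 2*(-1)*(-3) = 16 - 1*6 = 16 - 6 = 10)
k = 13 (k = 1 + 12 = 13)
(r + k)**2 = (10 + 13)**2 = 23**2 = 529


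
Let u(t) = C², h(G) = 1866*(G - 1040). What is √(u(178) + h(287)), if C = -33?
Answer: 3*I*√156001 ≈ 1184.9*I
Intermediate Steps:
h(G) = -1940640 + 1866*G (h(G) = 1866*(-1040 + G) = -1940640 + 1866*G)
u(t) = 1089 (u(t) = (-33)² = 1089)
√(u(178) + h(287)) = √(1089 + (-1940640 + 1866*287)) = √(1089 + (-1940640 + 535542)) = √(1089 - 1405098) = √(-1404009) = 3*I*√156001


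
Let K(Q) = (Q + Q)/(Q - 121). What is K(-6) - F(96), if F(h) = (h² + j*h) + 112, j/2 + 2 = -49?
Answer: 58940/127 ≈ 464.09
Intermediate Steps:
j = -102 (j = -4 + 2*(-49) = -4 - 98 = -102)
F(h) = 112 + h² - 102*h (F(h) = (h² - 102*h) + 112 = 112 + h² - 102*h)
K(Q) = 2*Q/(-121 + Q) (K(Q) = (2*Q)/(-121 + Q) = 2*Q/(-121 + Q))
K(-6) - F(96) = 2*(-6)/(-121 - 6) - (112 + 96² - 102*96) = 2*(-6)/(-127) - (112 + 9216 - 9792) = 2*(-6)*(-1/127) - 1*(-464) = 12/127 + 464 = 58940/127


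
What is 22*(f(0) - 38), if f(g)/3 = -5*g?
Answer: -836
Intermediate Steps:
f(g) = -15*g (f(g) = 3*(-5*g) = -15*g)
22*(f(0) - 38) = 22*(-15*0 - 38) = 22*(0 - 38) = 22*(-38) = -836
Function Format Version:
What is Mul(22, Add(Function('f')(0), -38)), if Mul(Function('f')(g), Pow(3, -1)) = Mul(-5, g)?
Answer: -836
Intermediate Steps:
Function('f')(g) = Mul(-15, g) (Function('f')(g) = Mul(3, Mul(-5, g)) = Mul(-15, g))
Mul(22, Add(Function('f')(0), -38)) = Mul(22, Add(Mul(-15, 0), -38)) = Mul(22, Add(0, -38)) = Mul(22, -38) = -836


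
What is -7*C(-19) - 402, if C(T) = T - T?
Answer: -402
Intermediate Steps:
C(T) = 0
-7*C(-19) - 402 = -7*0 - 402 = 0 - 402 = -402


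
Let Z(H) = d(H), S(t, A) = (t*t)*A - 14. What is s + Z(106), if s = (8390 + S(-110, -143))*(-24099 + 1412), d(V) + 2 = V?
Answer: 39065289892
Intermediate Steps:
d(V) = -2 + V
S(t, A) = -14 + A*t**2 (S(t, A) = t**2*A - 14 = A*t**2 - 14 = -14 + A*t**2)
Z(H) = -2 + H
s = 39065289788 (s = (8390 + (-14 - 143*(-110)**2))*(-24099 + 1412) = (8390 + (-14 - 143*12100))*(-22687) = (8390 + (-14 - 1730300))*(-22687) = (8390 - 1730314)*(-22687) = -1721924*(-22687) = 39065289788)
s + Z(106) = 39065289788 + (-2 + 106) = 39065289788 + 104 = 39065289892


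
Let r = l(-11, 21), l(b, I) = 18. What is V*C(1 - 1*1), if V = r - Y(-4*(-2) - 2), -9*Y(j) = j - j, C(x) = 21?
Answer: 378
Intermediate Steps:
Y(j) = 0 (Y(j) = -(j - j)/9 = -⅑*0 = 0)
r = 18
V = 18 (V = 18 - 1*0 = 18 + 0 = 18)
V*C(1 - 1*1) = 18*21 = 378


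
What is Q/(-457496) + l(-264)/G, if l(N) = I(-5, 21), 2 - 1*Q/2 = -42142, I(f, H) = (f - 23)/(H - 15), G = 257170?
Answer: -4064714989/22060171185 ≈ -0.18426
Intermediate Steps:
I(f, H) = (-23 + f)/(-15 + H)
Q = 84288 (Q = 4 - 2*(-42142) = 4 + 84284 = 84288)
l(N) = -14/3 (l(N) = (-23 - 5)/(-15 + 21) = -28/6 = (⅙)*(-28) = -14/3)
Q/(-457496) + l(-264)/G = 84288/(-457496) - 14/3/257170 = 84288*(-1/457496) - 14/3*1/257170 = -10536/57187 - 7/385755 = -4064714989/22060171185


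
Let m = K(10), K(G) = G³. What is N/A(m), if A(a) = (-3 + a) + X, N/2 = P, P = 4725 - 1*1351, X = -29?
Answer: 1687/242 ≈ 6.9711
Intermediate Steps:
P = 3374 (P = 4725 - 1351 = 3374)
N = 6748 (N = 2*3374 = 6748)
m = 1000 (m = 10³ = 1000)
A(a) = -32 + a (A(a) = (-3 + a) - 29 = -32 + a)
N/A(m) = 6748/(-32 + 1000) = 6748/968 = 6748*(1/968) = 1687/242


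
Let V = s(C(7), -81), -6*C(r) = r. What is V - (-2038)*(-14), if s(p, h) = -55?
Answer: -28587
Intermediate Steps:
C(r) = -r/6
V = -55
V - (-2038)*(-14) = -55 - (-2038)*(-14) = -55 - 1*28532 = -55 - 28532 = -28587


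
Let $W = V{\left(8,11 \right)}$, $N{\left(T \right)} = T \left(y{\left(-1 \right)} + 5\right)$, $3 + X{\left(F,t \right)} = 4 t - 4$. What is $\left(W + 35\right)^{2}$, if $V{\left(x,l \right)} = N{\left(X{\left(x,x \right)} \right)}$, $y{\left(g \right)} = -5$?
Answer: $1225$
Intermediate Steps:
$X{\left(F,t \right)} = -7 + 4 t$ ($X{\left(F,t \right)} = -3 + \left(4 t - 4\right) = -3 + \left(-4 + 4 t\right) = -7 + 4 t$)
$N{\left(T \right)} = 0$ ($N{\left(T \right)} = T \left(-5 + 5\right) = T 0 = 0$)
$V{\left(x,l \right)} = 0$
$W = 0$
$\left(W + 35\right)^{2} = \left(0 + 35\right)^{2} = 35^{2} = 1225$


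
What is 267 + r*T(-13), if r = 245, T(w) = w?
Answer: -2918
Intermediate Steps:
267 + r*T(-13) = 267 + 245*(-13) = 267 - 3185 = -2918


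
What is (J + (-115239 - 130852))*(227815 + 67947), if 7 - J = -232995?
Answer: -3871228818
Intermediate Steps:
J = 233002 (J = 7 - 1*(-232995) = 7 + 232995 = 233002)
(J + (-115239 - 130852))*(227815 + 67947) = (233002 + (-115239 - 130852))*(227815 + 67947) = (233002 - 246091)*295762 = -13089*295762 = -3871228818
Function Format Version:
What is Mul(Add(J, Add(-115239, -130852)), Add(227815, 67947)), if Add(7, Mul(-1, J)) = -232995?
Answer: -3871228818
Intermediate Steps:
J = 233002 (J = Add(7, Mul(-1, -232995)) = Add(7, 232995) = 233002)
Mul(Add(J, Add(-115239, -130852)), Add(227815, 67947)) = Mul(Add(233002, Add(-115239, -130852)), Add(227815, 67947)) = Mul(Add(233002, -246091), 295762) = Mul(-13089, 295762) = -3871228818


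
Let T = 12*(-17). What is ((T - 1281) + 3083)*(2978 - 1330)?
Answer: 2633504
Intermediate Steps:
T = -204
((T - 1281) + 3083)*(2978 - 1330) = ((-204 - 1281) + 3083)*(2978 - 1330) = (-1485 + 3083)*1648 = 1598*1648 = 2633504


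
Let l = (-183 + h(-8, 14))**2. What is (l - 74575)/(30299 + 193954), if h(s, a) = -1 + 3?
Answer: -4646/24917 ≈ -0.18646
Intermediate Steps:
h(s, a) = 2
l = 32761 (l = (-183 + 2)**2 = (-181)**2 = 32761)
(l - 74575)/(30299 + 193954) = (32761 - 74575)/(30299 + 193954) = -41814/224253 = -41814*1/224253 = -4646/24917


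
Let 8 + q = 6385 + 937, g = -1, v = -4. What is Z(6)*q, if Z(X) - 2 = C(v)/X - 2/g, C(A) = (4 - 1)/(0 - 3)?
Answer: 28037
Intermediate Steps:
q = 7314 (q = -8 + (6385 + 937) = -8 + 7322 = 7314)
C(A) = -1 (C(A) = 3/(-3) = 3*(-⅓) = -1)
Z(X) = 4 - 1/X (Z(X) = 2 + (-1/X - 2/(-1)) = 2 + (-1/X - 2*(-1)) = 2 + (-1/X + 2) = 2 + (2 - 1/X) = 4 - 1/X)
Z(6)*q = (4 - 1/6)*7314 = (4 - 1*⅙)*7314 = (4 - ⅙)*7314 = (23/6)*7314 = 28037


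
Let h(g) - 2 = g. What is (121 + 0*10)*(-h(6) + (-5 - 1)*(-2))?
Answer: 484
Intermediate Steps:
h(g) = 2 + g
(121 + 0*10)*(-h(6) + (-5 - 1)*(-2)) = (121 + 0*10)*(-(2 + 6) + (-5 - 1)*(-2)) = (121 + 0)*(-1*8 - 6*(-2)) = 121*(-8 + 12) = 121*4 = 484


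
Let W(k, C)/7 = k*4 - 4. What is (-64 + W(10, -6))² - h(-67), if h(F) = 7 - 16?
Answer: 35353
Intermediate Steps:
h(F) = -9
W(k, C) = -28 + 28*k (W(k, C) = 7*(k*4 - 4) = 7*(4*k - 4) = 7*(-4 + 4*k) = -28 + 28*k)
(-64 + W(10, -6))² - h(-67) = (-64 + (-28 + 28*10))² - 1*(-9) = (-64 + (-28 + 280))² + 9 = (-64 + 252)² + 9 = 188² + 9 = 35344 + 9 = 35353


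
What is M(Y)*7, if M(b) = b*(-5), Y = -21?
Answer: 735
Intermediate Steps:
M(b) = -5*b
M(Y)*7 = -5*(-21)*7 = 105*7 = 735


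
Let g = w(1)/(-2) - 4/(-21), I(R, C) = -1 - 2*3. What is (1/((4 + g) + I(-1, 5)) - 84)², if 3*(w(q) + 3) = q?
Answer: 6890625/961 ≈ 7170.3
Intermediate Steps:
I(R, C) = -7 (I(R, C) = -1 - 6 = -7)
w(q) = -3 + q/3
g = 32/21 (g = (-3 + (⅓)*1)/(-2) - 4/(-21) = (-3 + ⅓)*(-½) - 4*(-1/21) = -8/3*(-½) + 4/21 = 4/3 + 4/21 = 32/21 ≈ 1.5238)
(1/((4 + g) + I(-1, 5)) - 84)² = (1/((4 + 32/21) - 7) - 84)² = (1/(116/21 - 7) - 84)² = (1/(-31/21) - 84)² = (-21/31 - 84)² = (-2625/31)² = 6890625/961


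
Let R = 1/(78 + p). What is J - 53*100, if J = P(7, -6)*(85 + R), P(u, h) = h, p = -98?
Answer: -58097/10 ≈ -5809.7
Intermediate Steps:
R = -1/20 (R = 1/(78 - 98) = 1/(-20) = -1/20 ≈ -0.050000)
J = -5097/10 (J = -6*(85 - 1/20) = -6*1699/20 = -5097/10 ≈ -509.70)
J - 53*100 = -5097/10 - 53*100 = -5097/10 - 5300 = -58097/10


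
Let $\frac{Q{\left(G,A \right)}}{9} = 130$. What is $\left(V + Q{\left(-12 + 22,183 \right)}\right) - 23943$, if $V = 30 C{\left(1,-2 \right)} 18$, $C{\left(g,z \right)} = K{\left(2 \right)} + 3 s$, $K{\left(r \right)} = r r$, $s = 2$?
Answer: $-17373$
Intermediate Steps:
$K{\left(r \right)} = r^{2}$
$Q{\left(G,A \right)} = 1170$ ($Q{\left(G,A \right)} = 9 \cdot 130 = 1170$)
$C{\left(g,z \right)} = 10$ ($C{\left(g,z \right)} = 2^{2} + 3 \cdot 2 = 4 + 6 = 10$)
$V = 5400$ ($V = 30 \cdot 10 \cdot 18 = 300 \cdot 18 = 5400$)
$\left(V + Q{\left(-12 + 22,183 \right)}\right) - 23943 = \left(5400 + 1170\right) - 23943 = 6570 - 23943 = -17373$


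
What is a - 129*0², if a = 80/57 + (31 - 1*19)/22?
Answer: 1222/627 ≈ 1.9490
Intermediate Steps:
a = 1222/627 (a = 80*(1/57) + (31 - 19)*(1/22) = 80/57 + 12*(1/22) = 80/57 + 6/11 = 1222/627 ≈ 1.9490)
a - 129*0² = 1222/627 - 129*0² = 1222/627 - 129*0 = 1222/627 + 0 = 1222/627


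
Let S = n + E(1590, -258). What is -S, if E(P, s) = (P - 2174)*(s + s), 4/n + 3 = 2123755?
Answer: -159994980673/530938 ≈ -3.0134e+5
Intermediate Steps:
n = 1/530938 (n = 4/(-3 + 2123755) = 4/2123752 = 4*(1/2123752) = 1/530938 ≈ 1.8835e-6)
E(P, s) = 2*s*(-2174 + P) (E(P, s) = (-2174 + P)*(2*s) = 2*s*(-2174 + P))
S = 159994980673/530938 (S = 1/530938 + 2*(-258)*(-2174 + 1590) = 1/530938 + 2*(-258)*(-584) = 1/530938 + 301344 = 159994980673/530938 ≈ 3.0134e+5)
-S = -1*159994980673/530938 = -159994980673/530938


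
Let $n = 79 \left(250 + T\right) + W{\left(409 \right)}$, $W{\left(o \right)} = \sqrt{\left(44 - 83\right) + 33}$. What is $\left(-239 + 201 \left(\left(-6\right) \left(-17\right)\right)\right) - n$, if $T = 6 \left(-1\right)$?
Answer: $987 - i \sqrt{6} \approx 987.0 - 2.4495 i$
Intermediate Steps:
$T = -6$
$W{\left(o \right)} = i \sqrt{6}$ ($W{\left(o \right)} = \sqrt{\left(44 - 83\right) + 33} = \sqrt{-39 + 33} = \sqrt{-6} = i \sqrt{6}$)
$n = 19276 + i \sqrt{6}$ ($n = 79 \left(250 - 6\right) + i \sqrt{6} = 79 \cdot 244 + i \sqrt{6} = 19276 + i \sqrt{6} \approx 19276.0 + 2.4495 i$)
$\left(-239 + 201 \left(\left(-6\right) \left(-17\right)\right)\right) - n = \left(-239 + 201 \left(\left(-6\right) \left(-17\right)\right)\right) - \left(19276 + i \sqrt{6}\right) = \left(-239 + 201 \cdot 102\right) - \left(19276 + i \sqrt{6}\right) = \left(-239 + 20502\right) - \left(19276 + i \sqrt{6}\right) = 20263 - \left(19276 + i \sqrt{6}\right) = 987 - i \sqrt{6}$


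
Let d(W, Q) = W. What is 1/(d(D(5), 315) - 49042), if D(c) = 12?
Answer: -1/49030 ≈ -2.0396e-5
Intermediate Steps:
1/(d(D(5), 315) - 49042) = 1/(12 - 49042) = 1/(-49030) = -1/49030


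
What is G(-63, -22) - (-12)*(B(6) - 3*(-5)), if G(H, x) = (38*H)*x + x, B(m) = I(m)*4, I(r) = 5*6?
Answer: 54266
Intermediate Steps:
I(r) = 30
B(m) = 120 (B(m) = 30*4 = 120)
G(H, x) = x + 38*H*x (G(H, x) = 38*H*x + x = x + 38*H*x)
G(-63, -22) - (-12)*(B(6) - 3*(-5)) = -22*(1 + 38*(-63)) - (-12)*(120 - 3*(-5)) = -22*(1 - 2394) - (-12)*(120 + 15) = -22*(-2393) - (-12)*135 = 52646 - 1*(-1620) = 52646 + 1620 = 54266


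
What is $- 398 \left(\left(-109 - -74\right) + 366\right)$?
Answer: $-131738$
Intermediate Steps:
$- 398 \left(\left(-109 - -74\right) + 366\right) = - 398 \left(\left(-109 + 74\right) + 366\right) = - 398 \left(-35 + 366\right) = \left(-398\right) 331 = -131738$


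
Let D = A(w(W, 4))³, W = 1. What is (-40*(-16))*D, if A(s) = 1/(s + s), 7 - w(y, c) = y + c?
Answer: 10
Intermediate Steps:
w(y, c) = 7 - c - y (w(y, c) = 7 - (y + c) = 7 - (c + y) = 7 + (-c - y) = 7 - c - y)
A(s) = 1/(2*s)
D = 1/64 (D = (1/(2*(7 - 1*4 - 1*1)))³ = (1/(2*(7 - 4 - 1)))³ = ((½)/2)³ = ((½)*(½))³ = (¼)³ = 1/64 ≈ 0.015625)
(-40*(-16))*D = -40*(-16)*(1/64) = 640*(1/64) = 10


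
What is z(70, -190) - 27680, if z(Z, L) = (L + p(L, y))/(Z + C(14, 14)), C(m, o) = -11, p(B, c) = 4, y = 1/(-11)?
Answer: -1633306/59 ≈ -27683.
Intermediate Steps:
y = -1/11 ≈ -0.090909
z(Z, L) = (4 + L)/(-11 + Z) (z(Z, L) = (L + 4)/(Z - 11) = (4 + L)/(-11 + Z))
z(70, -190) - 27680 = (4 - 190)/(-11 + 70) - 27680 = -186/59 - 27680 = -1633306/59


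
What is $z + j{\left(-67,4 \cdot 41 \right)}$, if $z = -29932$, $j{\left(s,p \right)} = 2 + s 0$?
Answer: $-29930$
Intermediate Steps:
$j{\left(s,p \right)} = 2$ ($j{\left(s,p \right)} = 2 + 0 = 2$)
$z + j{\left(-67,4 \cdot 41 \right)} = -29932 + 2 = -29930$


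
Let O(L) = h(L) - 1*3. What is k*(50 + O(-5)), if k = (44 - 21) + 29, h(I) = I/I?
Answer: 2496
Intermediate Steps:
h(I) = 1
k = 52 (k = 23 + 29 = 52)
O(L) = -2 (O(L) = 1 - 1*3 = 1 - 3 = -2)
k*(50 + O(-5)) = 52*(50 - 2) = 52*48 = 2496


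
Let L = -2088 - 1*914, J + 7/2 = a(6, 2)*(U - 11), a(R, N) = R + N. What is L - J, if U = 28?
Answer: -6269/2 ≈ -3134.5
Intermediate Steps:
a(R, N) = N + R
J = 265/2 (J = -7/2 + (2 + 6)*(28 - 11) = -7/2 + 8*17 = -7/2 + 136 = 265/2 ≈ 132.50)
L = -3002 (L = -2088 - 914 = -3002)
L - J = -3002 - 1*265/2 = -3002 - 265/2 = -6269/2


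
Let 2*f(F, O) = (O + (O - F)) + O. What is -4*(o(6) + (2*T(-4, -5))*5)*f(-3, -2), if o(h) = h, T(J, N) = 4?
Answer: 276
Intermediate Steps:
f(F, O) = -F/2 + 3*O/2 (f(F, O) = ((O + (O - F)) + O)/2 = ((-F + 2*O) + O)/2 = (-F + 3*O)/2 = -F/2 + 3*O/2)
-4*(o(6) + (2*T(-4, -5))*5)*f(-3, -2) = -4*(6 + (2*4)*5)*(-½*(-3) + (3/2)*(-2)) = -4*(6 + 8*5)*(3/2 - 3) = -4*(6 + 40)*(-3)/2 = -184*(-3)/2 = -4*(-69) = 276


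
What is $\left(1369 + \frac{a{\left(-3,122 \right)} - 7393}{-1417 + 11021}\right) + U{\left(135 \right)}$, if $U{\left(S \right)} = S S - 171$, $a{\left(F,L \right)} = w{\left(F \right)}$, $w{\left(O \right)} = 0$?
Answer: $\frac{186531099}{9604} \approx 19422.0$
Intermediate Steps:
$a{\left(F,L \right)} = 0$
$U{\left(S \right)} = -171 + S^{2}$ ($U{\left(S \right)} = S^{2} - 171 = -171 + S^{2}$)
$\left(1369 + \frac{a{\left(-3,122 \right)} - 7393}{-1417 + 11021}\right) + U{\left(135 \right)} = \left(1369 + \frac{0 - 7393}{-1417 + 11021}\right) - \left(171 - 135^{2}\right) = \left(1369 - \frac{7393}{9604}\right) + \left(-171 + 18225\right) = \left(1369 - \frac{7393}{9604}\right) + 18054 = \frac{13140483}{9604} + 18054 = \frac{186531099}{9604}$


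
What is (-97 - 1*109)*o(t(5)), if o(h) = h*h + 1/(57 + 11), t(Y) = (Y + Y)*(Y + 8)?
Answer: -118367703/34 ≈ -3.4814e+6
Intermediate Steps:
t(Y) = 2*Y*(8 + Y) (t(Y) = (2*Y)*(8 + Y) = 2*Y*(8 + Y))
o(h) = 1/68 + h² (o(h) = h² + 1/68 = 1/68 + h²)
(-97 - 1*109)*o(t(5)) = (-97 - 1*109)*(1/68 + (2*5*(8 + 5))²) = (-97 - 109)*(1/68 + (2*5*13)²) = -206*(1/68 + 130²) = -206*(1/68 + 16900) = -206*1149201/68 = -118367703/34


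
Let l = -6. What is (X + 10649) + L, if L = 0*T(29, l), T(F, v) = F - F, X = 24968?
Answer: 35617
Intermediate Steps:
T(F, v) = 0
L = 0 (L = 0*0 = 0)
(X + 10649) + L = (24968 + 10649) + 0 = 35617 + 0 = 35617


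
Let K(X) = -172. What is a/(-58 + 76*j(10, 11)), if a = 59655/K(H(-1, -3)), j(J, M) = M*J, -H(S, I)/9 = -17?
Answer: -59655/1427944 ≈ -0.041777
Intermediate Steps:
H(S, I) = 153 (H(S, I) = -9*(-17) = 153)
j(J, M) = J*M
a = -59655/172 (a = 59655/(-172) = 59655*(-1/172) = -59655/172 ≈ -346.83)
a/(-58 + 76*j(10, 11)) = -59655/(172*(-58 + 76*(10*11))) = -59655/(172*(-58 + 76*110)) = -59655/(172*(-58 + 8360)) = -59655/172/8302 = -59655/172*1/8302 = -59655/1427944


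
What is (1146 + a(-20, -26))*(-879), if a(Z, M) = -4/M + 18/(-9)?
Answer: -13074246/13 ≈ -1.0057e+6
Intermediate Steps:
a(Z, M) = -2 - 4/M (a(Z, M) = -4/M + 18*(-⅑) = -4/M - 2 = -2 - 4/M)
(1146 + a(-20, -26))*(-879) = (1146 + (-2 - 4/(-26)))*(-879) = (1146 + (-2 - 4*(-1/26)))*(-879) = (1146 + (-2 + 2/13))*(-879) = (1146 - 24/13)*(-879) = (14874/13)*(-879) = -13074246/13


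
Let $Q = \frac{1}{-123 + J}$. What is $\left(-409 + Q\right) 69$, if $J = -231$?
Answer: $- \frac{3330101}{118} \approx -28221.0$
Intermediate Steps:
$Q = - \frac{1}{354}$ ($Q = \frac{1}{-123 - 231} = \frac{1}{-354} = - \frac{1}{354} \approx -0.0028249$)
$\left(-409 + Q\right) 69 = \left(-409 - \frac{1}{354}\right) 69 = \left(- \frac{144787}{354}\right) 69 = - \frac{3330101}{118}$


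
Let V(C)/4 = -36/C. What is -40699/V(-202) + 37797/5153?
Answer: -21179195263/371016 ≈ -57084.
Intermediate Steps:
V(C) = -144/C (V(C) = 4*(-36/C) = -144/C)
-40699/V(-202) + 37797/5153 = -40699/((-144/(-202))) + 37797/5153 = -40699/((-144*(-1/202))) + 37797*(1/5153) = -40699/72/101 + 37797/5153 = -40699*101/72 + 37797/5153 = -4110599/72 + 37797/5153 = -21179195263/371016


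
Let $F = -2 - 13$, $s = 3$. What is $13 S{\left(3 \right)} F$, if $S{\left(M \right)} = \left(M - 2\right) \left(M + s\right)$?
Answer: $-1170$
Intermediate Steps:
$S{\left(M \right)} = \left(-2 + M\right) \left(3 + M\right)$ ($S{\left(M \right)} = \left(M - 2\right) \left(M + 3\right) = \left(-2 + M\right) \left(3 + M\right)$)
$F = -15$ ($F = -2 - 13 = -15$)
$13 S{\left(3 \right)} F = 13 \left(-6 + 3 + 3^{2}\right) \left(-15\right) = 13 \left(-6 + 3 + 9\right) \left(-15\right) = 13 \cdot 6 \left(-15\right) = 78 \left(-15\right) = -1170$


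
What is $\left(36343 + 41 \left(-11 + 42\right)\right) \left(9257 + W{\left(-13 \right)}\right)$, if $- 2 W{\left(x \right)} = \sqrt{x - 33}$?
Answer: $348192798 - 18807 i \sqrt{46} \approx 3.4819 \cdot 10^{8} - 1.2756 \cdot 10^{5} i$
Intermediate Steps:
$W{\left(x \right)} = - \frac{\sqrt{-33 + x}}{2}$ ($W{\left(x \right)} = - \frac{\sqrt{x - 33}}{2} = - \frac{\sqrt{-33 + x}}{2}$)
$\left(36343 + 41 \left(-11 + 42\right)\right) \left(9257 + W{\left(-13 \right)}\right) = \left(36343 + 41 \left(-11 + 42\right)\right) \left(9257 - \frac{\sqrt{-33 - 13}}{2}\right) = \left(36343 + 41 \cdot 31\right) \left(9257 - \frac{\sqrt{-46}}{2}\right) = \left(36343 + 1271\right) \left(9257 - \frac{i \sqrt{46}}{2}\right) = 37614 \left(9257 - \frac{i \sqrt{46}}{2}\right) = 348192798 - 18807 i \sqrt{46}$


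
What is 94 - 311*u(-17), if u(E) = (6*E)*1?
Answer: 31816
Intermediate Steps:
u(E) = 6*E
94 - 311*u(-17) = 94 - 1866*(-17) = 94 - 311*(-102) = 94 + 31722 = 31816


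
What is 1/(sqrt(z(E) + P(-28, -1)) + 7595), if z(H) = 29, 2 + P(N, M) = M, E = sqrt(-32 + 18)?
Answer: 7595/57683999 - sqrt(26)/57683999 ≈ 0.00013158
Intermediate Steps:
E = I*sqrt(14) (E = sqrt(-14) = I*sqrt(14) ≈ 3.7417*I)
P(N, M) = -2 + M
1/(sqrt(z(E) + P(-28, -1)) + 7595) = 1/(sqrt(29 + (-2 - 1)) + 7595) = 1/(sqrt(29 - 3) + 7595) = 1/(sqrt(26) + 7595) = 1/(7595 + sqrt(26))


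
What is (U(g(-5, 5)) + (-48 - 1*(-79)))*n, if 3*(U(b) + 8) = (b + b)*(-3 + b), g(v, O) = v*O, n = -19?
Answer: -27911/3 ≈ -9303.7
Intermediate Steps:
g(v, O) = O*v
U(b) = -8 + 2*b*(-3 + b)/3 (U(b) = -8 + ((b + b)*(-3 + b))/3 = -8 + ((2*b)*(-3 + b))/3 = -8 + (2*b*(-3 + b))/3 = -8 + 2*b*(-3 + b)/3)
(U(g(-5, 5)) + (-48 - 1*(-79)))*n = ((-8 - 10*(-5) + 2*(5*(-5))**2/3) + (-48 - 1*(-79)))*(-19) = ((-8 - 2*(-25) + (2/3)*(-25)**2) + (-48 + 79))*(-19) = ((-8 + 50 + (2/3)*625) + 31)*(-19) = ((-8 + 50 + 1250/3) + 31)*(-19) = (1376/3 + 31)*(-19) = (1469/3)*(-19) = -27911/3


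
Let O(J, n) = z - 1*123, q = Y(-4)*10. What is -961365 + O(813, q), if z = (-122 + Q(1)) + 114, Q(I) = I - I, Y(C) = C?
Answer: -961496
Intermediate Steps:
Q(I) = 0
z = -8 (z = (-122 + 0) + 114 = -122 + 114 = -8)
q = -40 (q = -4*10 = -40)
O(J, n) = -131 (O(J, n) = -8 - 1*123 = -8 - 123 = -131)
-961365 + O(813, q) = -961365 - 131 = -961496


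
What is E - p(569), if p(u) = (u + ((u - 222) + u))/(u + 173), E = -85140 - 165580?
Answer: -186035725/742 ≈ -2.5072e+5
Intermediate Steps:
E = -250720
p(u) = (-222 + 3*u)/(173 + u) (p(u) = (u + ((-222 + u) + u))/(173 + u) = (u + (-222 + 2*u))/(173 + u) = (-222 + 3*u)/(173 + u))
E - p(569) = -250720 - 3*(-74 + 569)/(173 + 569) = -250720 - 3*495/742 = -250720 - 1*1485/742 = -250720 - 1485/742 = -186035725/742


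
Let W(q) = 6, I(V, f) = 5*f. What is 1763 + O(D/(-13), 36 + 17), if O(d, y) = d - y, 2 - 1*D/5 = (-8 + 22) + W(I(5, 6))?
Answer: 22320/13 ≈ 1716.9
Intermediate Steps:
D = -90 (D = 10 - 5*((-8 + 22) + 6) = 10 - 5*(14 + 6) = 10 - 5*20 = 10 - 100 = -90)
1763 + O(D/(-13), 36 + 17) = 1763 + (-90/(-13) - (36 + 17)) = 1763 + (-90*(-1/13) - 1*53) = 1763 + (90/13 - 53) = 1763 - 599/13 = 22320/13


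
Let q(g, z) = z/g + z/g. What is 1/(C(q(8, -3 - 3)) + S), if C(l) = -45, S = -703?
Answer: -1/748 ≈ -0.0013369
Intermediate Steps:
q(g, z) = 2*z/g
1/(C(q(8, -3 - 3)) + S) = 1/(-45 - 703) = 1/(-748) = -1/748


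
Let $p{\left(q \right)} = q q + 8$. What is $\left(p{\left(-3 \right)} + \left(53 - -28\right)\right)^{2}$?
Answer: $9604$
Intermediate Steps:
$p{\left(q \right)} = 8 + q^{2}$ ($p{\left(q \right)} = q^{2} + 8 = 8 + q^{2}$)
$\left(p{\left(-3 \right)} + \left(53 - -28\right)\right)^{2} = \left(\left(8 + \left(-3\right)^{2}\right) + \left(53 - -28\right)\right)^{2} = \left(\left(8 + 9\right) + \left(53 + 28\right)\right)^{2} = \left(17 + 81\right)^{2} = 98^{2} = 9604$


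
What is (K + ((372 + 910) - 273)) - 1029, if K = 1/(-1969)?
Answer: -39381/1969 ≈ -20.001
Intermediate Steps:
K = -1/1969 ≈ -0.00050787
(K + ((372 + 910) - 273)) - 1029 = (-1/1969 + ((372 + 910) - 273)) - 1029 = (-1/1969 + (1282 - 273)) - 1029 = (-1/1969 + 1009) - 1029 = 1986720/1969 - 1029 = -39381/1969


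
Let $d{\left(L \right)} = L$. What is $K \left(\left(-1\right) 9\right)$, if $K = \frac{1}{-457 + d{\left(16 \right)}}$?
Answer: $\frac{1}{49} \approx 0.020408$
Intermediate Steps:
$K = - \frac{1}{441}$ ($K = \frac{1}{-457 + 16} = \frac{1}{-441} = - \frac{1}{441} \approx -0.0022676$)
$K \left(\left(-1\right) 9\right) = - \frac{\left(-1\right) 9}{441} = \left(- \frac{1}{441}\right) \left(-9\right) = \frac{1}{49}$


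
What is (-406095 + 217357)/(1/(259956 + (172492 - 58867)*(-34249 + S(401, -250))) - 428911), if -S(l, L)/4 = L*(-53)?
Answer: 935518368315861/2125984798359230 ≈ 0.44004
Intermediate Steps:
S(l, L) = 212*L (S(l, L) = -4*L*(-53) = -(-212)*L = 212*L)
(-406095 + 217357)/(1/(259956 + (172492 - 58867)*(-34249 + S(401, -250))) - 428911) = (-406095 + 217357)/(1/(259956 + (172492 - 58867)*(-34249 + 212*(-250))) - 428911) = -188738/(1/(259956 + 113625*(-34249 - 53000)) - 428911) = -188738/(1/(259956 + 113625*(-87249)) - 428911) = -188738/(1/(259956 - 9913667625) - 428911) = -188738/(1/(-9913407669) - 428911) = -188738/(-1/9913407669 - 428911) = -188738/(-4251969596718460/9913407669) = -188738*(-9913407669/4251969596718460) = 935518368315861/2125984798359230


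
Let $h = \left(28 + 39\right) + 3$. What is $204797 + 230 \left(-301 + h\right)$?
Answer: $151667$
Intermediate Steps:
$h = 70$ ($h = 67 + 3 = 70$)
$204797 + 230 \left(-301 + h\right) = 204797 + 230 \left(-301 + 70\right) = 204797 + 230 \left(-231\right) = 204797 - 53130 = 151667$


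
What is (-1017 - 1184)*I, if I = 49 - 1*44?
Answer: -11005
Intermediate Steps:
I = 5 (I = 49 - 44 = 5)
(-1017 - 1184)*I = (-1017 - 1184)*5 = -2201*5 = -11005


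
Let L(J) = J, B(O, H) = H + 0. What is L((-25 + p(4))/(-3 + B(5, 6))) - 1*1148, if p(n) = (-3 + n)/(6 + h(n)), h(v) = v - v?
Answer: -20813/18 ≈ -1156.3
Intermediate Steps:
B(O, H) = H
h(v) = 0
p(n) = -½ + n/6 (p(n) = (-3 + n)/(6 + 0) = (-3 + n)/6 = (-3 + n)*(⅙) = -½ + n/6)
L((-25 + p(4))/(-3 + B(5, 6))) - 1*1148 = (-25 + (-½ + (⅙)*4))/(-3 + 6) - 1*1148 = (-25 + (-½ + ⅔))/3 - 1148 = (-25 + ⅙)*(⅓) - 1148 = -149/6*⅓ - 1148 = -149/18 - 1148 = -20813/18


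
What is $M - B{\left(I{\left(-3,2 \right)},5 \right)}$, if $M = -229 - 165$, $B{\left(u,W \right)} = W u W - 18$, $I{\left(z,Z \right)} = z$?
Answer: $-301$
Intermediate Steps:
$B{\left(u,W \right)} = -18 + u W^{2}$ ($B{\left(u,W \right)} = u W^{2} - 18 = -18 + u W^{2}$)
$M = -394$
$M - B{\left(I{\left(-3,2 \right)},5 \right)} = -394 - \left(-18 - 3 \cdot 5^{2}\right) = -394 - \left(-18 - 75\right) = -394 - -93 = -394 + 93 = -301$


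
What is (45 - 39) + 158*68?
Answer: 10750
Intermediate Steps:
(45 - 39) + 158*68 = 6 + 10744 = 10750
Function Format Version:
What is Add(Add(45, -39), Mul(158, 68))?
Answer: 10750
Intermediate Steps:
Add(Add(45, -39), Mul(158, 68)) = Add(6, 10744) = 10750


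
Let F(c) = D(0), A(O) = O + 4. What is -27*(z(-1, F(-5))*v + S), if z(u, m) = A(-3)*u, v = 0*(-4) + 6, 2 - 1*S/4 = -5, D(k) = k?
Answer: -594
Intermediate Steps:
A(O) = 4 + O
F(c) = 0
S = 28 (S = 8 - 4*(-5) = 8 + 20 = 28)
v = 6 (v = 0 + 6 = 6)
z(u, m) = u (z(u, m) = (4 - 3)*u = 1*u = u)
-27*(z(-1, F(-5))*v + S) = -27*(-1*6 + 28) = -27*(-6 + 28) = -27*22 = -594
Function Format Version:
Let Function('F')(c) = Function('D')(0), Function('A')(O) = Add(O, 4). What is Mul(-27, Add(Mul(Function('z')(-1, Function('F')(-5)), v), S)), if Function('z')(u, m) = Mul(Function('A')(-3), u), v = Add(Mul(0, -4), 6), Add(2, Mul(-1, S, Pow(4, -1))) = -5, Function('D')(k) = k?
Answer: -594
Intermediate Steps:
Function('A')(O) = Add(4, O)
Function('F')(c) = 0
S = 28 (S = Add(8, Mul(-4, -5)) = Add(8, 20) = 28)
v = 6 (v = Add(0, 6) = 6)
Function('z')(u, m) = u (Function('z')(u, m) = Mul(Add(4, -3), u) = Mul(1, u) = u)
Mul(-27, Add(Mul(Function('z')(-1, Function('F')(-5)), v), S)) = Mul(-27, Add(Mul(-1, 6), 28)) = Mul(-27, Add(-6, 28)) = Mul(-27, 22) = -594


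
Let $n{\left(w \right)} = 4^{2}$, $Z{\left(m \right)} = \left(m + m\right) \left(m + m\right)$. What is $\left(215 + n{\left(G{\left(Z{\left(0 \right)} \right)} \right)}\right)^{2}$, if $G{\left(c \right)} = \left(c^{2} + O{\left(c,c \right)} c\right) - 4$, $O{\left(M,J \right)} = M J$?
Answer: $53361$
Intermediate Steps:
$Z{\left(m \right)} = 4 m^{2}$ ($Z{\left(m \right)} = 2 m 2 m = 4 m^{2}$)
$O{\left(M,J \right)} = J M$
$G{\left(c \right)} = -4 + c^{2} + c^{3}$ ($G{\left(c \right)} = \left(c^{2} + c c c\right) - 4 = \left(c^{2} + c^{2} c\right) - 4 = \left(c^{2} + c^{3}\right) - 4 = -4 + c^{2} + c^{3}$)
$n{\left(w \right)} = 16$
$\left(215 + n{\left(G{\left(Z{\left(0 \right)} \right)} \right)}\right)^{2} = \left(215 + 16\right)^{2} = 231^{2} = 53361$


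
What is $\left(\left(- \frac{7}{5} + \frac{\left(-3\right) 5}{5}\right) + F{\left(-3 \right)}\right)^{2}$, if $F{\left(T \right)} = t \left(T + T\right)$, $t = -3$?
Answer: $\frac{4624}{25} \approx 184.96$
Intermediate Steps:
$F{\left(T \right)} = - 6 T$ ($F{\left(T \right)} = - 3 \left(T + T\right) = - 3 \cdot 2 T = - 6 T$)
$\left(\left(- \frac{7}{5} + \frac{\left(-3\right) 5}{5}\right) + F{\left(-3 \right)}\right)^{2} = \left(\left(- \frac{7}{5} + \frac{\left(-3\right) 5}{5}\right) - -18\right)^{2} = \left(\left(\left(-7\right) \frac{1}{5} - 3\right) + 18\right)^{2} = \left(\left(- \frac{7}{5} - 3\right) + 18\right)^{2} = \left(- \frac{22}{5} + 18\right)^{2} = \left(\frac{68}{5}\right)^{2} = \frac{4624}{25}$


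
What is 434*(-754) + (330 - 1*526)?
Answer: -327432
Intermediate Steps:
434*(-754) + (330 - 1*526) = -327236 + (330 - 526) = -327236 - 196 = -327432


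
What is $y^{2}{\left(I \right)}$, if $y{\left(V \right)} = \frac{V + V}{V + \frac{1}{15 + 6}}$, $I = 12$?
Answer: $\frac{254016}{64009} \approx 3.9684$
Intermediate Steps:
$y{\left(V \right)} = \frac{2 V}{\frac{1}{21} + V}$ ($y{\left(V \right)} = \frac{2 V}{V + \frac{1}{21}} = \frac{2 V}{\frac{1}{21} + V}$)
$y^{2}{\left(I \right)} = \left(42 \cdot 12 \frac{1}{1 + 21 \cdot 12}\right)^{2} = \left(42 \cdot 12 \frac{1}{1 + 252}\right)^{2} = \left(42 \cdot 12 \cdot \frac{1}{253}\right)^{2} = \left(\frac{504}{253}\right)^{2} = \frac{254016}{64009}$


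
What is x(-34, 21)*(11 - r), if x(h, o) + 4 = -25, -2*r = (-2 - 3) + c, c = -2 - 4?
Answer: -319/2 ≈ -159.50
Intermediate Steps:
c = -6
r = 11/2 (r = -((-2 - 3) - 6)/2 = -(-5 - 6)/2 = -½*(-11) = 11/2 ≈ 5.5000)
x(h, o) = -29 (x(h, o) = -4 - 25 = -29)
x(-34, 21)*(11 - r) = -29*(11 - 1*11/2) = -29*(11 - 11/2) = -29*11/2 = -319/2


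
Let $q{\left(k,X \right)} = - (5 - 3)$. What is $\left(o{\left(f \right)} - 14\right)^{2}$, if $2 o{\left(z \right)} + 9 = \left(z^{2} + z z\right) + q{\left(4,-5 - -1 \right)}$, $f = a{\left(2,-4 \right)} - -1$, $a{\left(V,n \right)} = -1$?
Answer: $\frac{1521}{4} \approx 380.25$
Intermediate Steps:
$q{\left(k,X \right)} = -2$ ($q{\left(k,X \right)} = \left(-1\right) 2 = -2$)
$f = 0$ ($f = -1 - -1 = -1 + 1 = 0$)
$o{\left(z \right)} = - \frac{11}{2} + z^{2}$ ($o{\left(z \right)} = - \frac{9}{2} + \frac{\left(z^{2} + z z\right) - 2}{2} = - \frac{9}{2} + \frac{\left(z^{2} + z^{2}\right) - 2}{2} = - \frac{9}{2} + \frac{2 z^{2} - 2}{2} = - \frac{9}{2} + \frac{-2 + 2 z^{2}}{2} = - \frac{9}{2} + \left(-1 + z^{2}\right) = - \frac{11}{2} + z^{2}$)
$\left(o{\left(f \right)} - 14\right)^{2} = \left(\left(- \frac{11}{2} + 0^{2}\right) - 14\right)^{2} = \left(\left(- \frac{11}{2} + 0\right) - 14\right)^{2} = \left(- \frac{11}{2} - 14\right)^{2} = \left(- \frac{39}{2}\right)^{2} = \frac{1521}{4}$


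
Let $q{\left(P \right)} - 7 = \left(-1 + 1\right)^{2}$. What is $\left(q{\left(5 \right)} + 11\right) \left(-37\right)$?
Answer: $-666$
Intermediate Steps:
$q{\left(P \right)} = 7$ ($q{\left(P \right)} = 7 + \left(-1 + 1\right)^{2} = 7 + 0^{2} = 7 + 0 = 7$)
$\left(q{\left(5 \right)} + 11\right) \left(-37\right) = \left(7 + 11\right) \left(-37\right) = 18 \left(-37\right) = -666$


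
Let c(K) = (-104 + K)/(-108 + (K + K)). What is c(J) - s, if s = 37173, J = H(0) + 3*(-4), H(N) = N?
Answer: -1226680/33 ≈ -37172.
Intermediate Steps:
J = -12 (J = 0 + 3*(-4) = 0 - 12 = -12)
c(K) = (-104 + K)/(-108 + 2*K)
c(J) - s = (-104 - 12)/(2*(-54 - 12)) - 1*37173 = (½)*(-116)/(-66) - 37173 = (½)*(-1/66)*(-116) - 37173 = 29/33 - 37173 = -1226680/33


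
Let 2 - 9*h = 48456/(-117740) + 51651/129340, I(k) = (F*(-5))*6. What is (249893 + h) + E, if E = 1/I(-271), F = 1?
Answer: 59050805408509/236304180 ≈ 2.4989e+5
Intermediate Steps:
I(k) = -30 (I(k) = (1*(-5))*6 = -5*6 = -30)
h = 10566515/47260836 (h = 2/9 - (48456/(-117740) + 51651/129340)/9 = 2/9 - (48456*(-1/117740) + 51651*(1/129340))/9 = 2/9 - (-12114/29435 + 51651/129340)/9 = 2/9 - ⅑*(-64107/5251204) = 2/9 + 7123/5251204 = 10566515/47260836 ≈ 0.22358)
E = -1/30 (E = 1/(-30) = -1/30 ≈ -0.033333)
(249893 + h) + E = (249893 + 10566515/47260836) - 1/30 = 11810162657063/47260836 - 1/30 = 59050805408509/236304180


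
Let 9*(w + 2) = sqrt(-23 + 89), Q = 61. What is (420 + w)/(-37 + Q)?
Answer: 209/12 + sqrt(66)/216 ≈ 17.454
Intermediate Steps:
w = -2 + sqrt(66)/9 (w = -2 + sqrt(-23 + 89)/9 = -2 + sqrt(66)/9 ≈ -1.0973)
(420 + w)/(-37 + Q) = (420 + (-2 + sqrt(66)/9))/(-37 + 61) = (418 + sqrt(66)/9)/24 = (418 + sqrt(66)/9)*(1/24) = 209/12 + sqrt(66)/216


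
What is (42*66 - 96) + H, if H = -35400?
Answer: -32724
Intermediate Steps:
(42*66 - 96) + H = (42*66 - 96) - 35400 = (2772 - 96) - 35400 = 2676 - 35400 = -32724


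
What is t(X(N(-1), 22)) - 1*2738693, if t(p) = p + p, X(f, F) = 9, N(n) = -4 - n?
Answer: -2738675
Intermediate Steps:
t(p) = 2*p
t(X(N(-1), 22)) - 1*2738693 = 2*9 - 1*2738693 = 18 - 2738693 = -2738675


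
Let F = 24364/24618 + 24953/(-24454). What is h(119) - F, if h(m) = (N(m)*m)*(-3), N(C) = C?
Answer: -12787555834289/301004286 ≈ -42483.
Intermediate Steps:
h(m) = -3*m² (h(m) = (m*m)*(-3) = m²*(-3) = -3*m²)
F = -9247849/301004286 (F = 24364*(1/24618) + 24953*(-1/24454) = 12182/12309 - 24953/24454 = -9247849/301004286 ≈ -0.030723)
h(119) - F = -3*119² - 1*(-9247849/301004286) = -3*14161 + 9247849/301004286 = -42483 + 9247849/301004286 = -12787555834289/301004286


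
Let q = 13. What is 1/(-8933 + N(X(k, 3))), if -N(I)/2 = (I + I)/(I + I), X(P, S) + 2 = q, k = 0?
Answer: -1/8935 ≈ -0.00011192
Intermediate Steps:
X(P, S) = 11 (X(P, S) = -2 + 13 = 11)
N(I) = -2 (N(I) = -2*(I + I)/(I + I) = -2*2*I/(2*I) = -2*2*I*1/(2*I) = -2*1 = -2)
1/(-8933 + N(X(k, 3))) = 1/(-8933 - 2) = 1/(-8935) = -1/8935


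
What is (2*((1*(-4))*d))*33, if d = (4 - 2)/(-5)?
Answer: 528/5 ≈ 105.60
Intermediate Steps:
d = -⅖ (d = 2*(-⅕) = -⅖ ≈ -0.40000)
(2*((1*(-4))*d))*33 = (2*((1*(-4))*(-⅖)))*33 = (2*(-4*(-⅖)))*33 = (2*(8/5))*33 = (16/5)*33 = 528/5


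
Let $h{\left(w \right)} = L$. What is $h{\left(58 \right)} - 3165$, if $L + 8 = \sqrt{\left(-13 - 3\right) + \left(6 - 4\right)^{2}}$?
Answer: $-3173 + 2 i \sqrt{3} \approx -3173.0 + 3.4641 i$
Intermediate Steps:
$L = -8 + 2 i \sqrt{3}$ ($L = -8 + \sqrt{\left(-13 - 3\right) + \left(6 - 4\right)^{2}} = -8 + \sqrt{\left(-13 - 3\right) + 2^{2}} = -8 + \sqrt{-16 + 4} = -8 + \sqrt{-12} = -8 + 2 i \sqrt{3} \approx -8.0 + 3.4641 i$)
$h{\left(w \right)} = -8 + 2 i \sqrt{3}$
$h{\left(58 \right)} - 3165 = \left(-8 + 2 i \sqrt{3}\right) - 3165 = -3173 + 2 i \sqrt{3}$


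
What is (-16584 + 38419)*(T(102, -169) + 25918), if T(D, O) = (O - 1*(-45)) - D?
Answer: 560984820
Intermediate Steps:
T(D, O) = 45 + O - D (T(D, O) = (O + 45) - D = (45 + O) - D = 45 + O - D)
(-16584 + 38419)*(T(102, -169) + 25918) = (-16584 + 38419)*((45 - 169 - 1*102) + 25918) = 21835*((45 - 169 - 102) + 25918) = 21835*(-226 + 25918) = 21835*25692 = 560984820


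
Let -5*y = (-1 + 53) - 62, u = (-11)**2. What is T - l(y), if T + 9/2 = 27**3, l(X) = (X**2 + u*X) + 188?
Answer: 38489/2 ≈ 19245.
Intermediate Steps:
u = 121
y = 2 (y = -((-1 + 53) - 62)/5 = -(52 - 62)/5 = -1/5*(-10) = 2)
l(X) = 188 + X**2 + 121*X (l(X) = (X**2 + 121*X) + 188 = 188 + X**2 + 121*X)
T = 39357/2 (T = -9/2 + 27**3 = -9/2 + 19683 = 39357/2 ≈ 19679.)
T - l(y) = 39357/2 - (188 + 2**2 + 121*2) = 39357/2 - (188 + 4 + 242) = 39357/2 - 1*434 = 39357/2 - 434 = 38489/2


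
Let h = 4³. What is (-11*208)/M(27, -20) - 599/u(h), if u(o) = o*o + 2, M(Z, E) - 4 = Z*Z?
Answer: -9815291/3003834 ≈ -3.2676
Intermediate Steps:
M(Z, E) = 4 + Z² (M(Z, E) = 4 + Z*Z = 4 + Z²)
h = 64
u(o) = 2 + o² (u(o) = o² + 2 = 2 + o²)
(-11*208)/M(27, -20) - 599/u(h) = (-11*208)/(4 + 27²) - 599/(2 + 64²) = -2288/(4 + 729) - 599/(2 + 4096) = -2288/733 - 599/4098 = -9815291/3003834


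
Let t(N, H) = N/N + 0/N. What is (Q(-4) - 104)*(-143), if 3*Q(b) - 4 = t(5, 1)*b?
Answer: 14872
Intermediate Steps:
t(N, H) = 1 (t(N, H) = 1 + 0 = 1)
Q(b) = 4/3 + b/3 (Q(b) = 4/3 + (1*b)/3 = 4/3 + b/3)
(Q(-4) - 104)*(-143) = ((4/3 + (⅓)*(-4)) - 104)*(-143) = ((4/3 - 4/3) - 104)*(-143) = (0 - 104)*(-143) = -104*(-143) = 14872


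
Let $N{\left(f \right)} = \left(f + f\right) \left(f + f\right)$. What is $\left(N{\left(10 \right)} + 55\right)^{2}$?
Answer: $207025$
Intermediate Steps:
$N{\left(f \right)} = 4 f^{2}$ ($N{\left(f \right)} = 2 f 2 f = 4 f^{2}$)
$\left(N{\left(10 \right)} + 55\right)^{2} = \left(4 \cdot 10^{2} + 55\right)^{2} = \left(4 \cdot 100 + 55\right)^{2} = \left(400 + 55\right)^{2} = 455^{2} = 207025$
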